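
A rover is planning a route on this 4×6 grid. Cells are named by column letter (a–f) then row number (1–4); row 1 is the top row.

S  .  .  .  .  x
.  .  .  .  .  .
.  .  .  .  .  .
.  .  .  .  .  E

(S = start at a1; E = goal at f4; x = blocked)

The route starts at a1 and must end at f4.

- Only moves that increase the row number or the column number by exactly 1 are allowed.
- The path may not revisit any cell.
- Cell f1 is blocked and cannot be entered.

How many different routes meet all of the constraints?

55

A right/down-only route from a1 to f4 makes exactly 3 down-moves and 5 right-moves in some order.
With no other constraints that would be C(8,3) = 56 routes.
Subtract routes through each blocked cell (inclusion–exclusion for overlaps): − through f1: 1 → 55.
That gives 55 routes.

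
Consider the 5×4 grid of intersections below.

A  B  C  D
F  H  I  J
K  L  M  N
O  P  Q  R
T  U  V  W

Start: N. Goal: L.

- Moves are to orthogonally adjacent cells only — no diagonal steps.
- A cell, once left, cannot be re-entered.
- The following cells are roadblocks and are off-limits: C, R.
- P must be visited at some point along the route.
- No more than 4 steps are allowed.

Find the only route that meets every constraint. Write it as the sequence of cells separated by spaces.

The 4-move cap with required stops at P leaves no slack for detours.
Route from N: left 1 to M, down 1 to Q, left 1 to P, up 1 to L — 4 moves in all.
Check: all required cells visited; 4 ≤ 4 moves.

N M Q P L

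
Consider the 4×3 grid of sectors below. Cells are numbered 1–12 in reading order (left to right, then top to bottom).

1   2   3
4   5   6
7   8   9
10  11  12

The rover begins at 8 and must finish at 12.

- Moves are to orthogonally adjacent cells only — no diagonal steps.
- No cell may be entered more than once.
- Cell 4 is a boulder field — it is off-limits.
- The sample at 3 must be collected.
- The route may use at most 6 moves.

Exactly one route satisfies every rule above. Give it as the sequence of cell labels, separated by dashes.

8 - 5 - 2 - 3 - 6 - 9 - 12

Any route must reach 3 and still end at 12 within 6 moves, so the order of the required stops is forced.
Route from 8: up 2 to 2, right 1 to 3, down 3 to 12 — 6 moves in all.
Check: all required cells visited; 6 ≤ 6 moves.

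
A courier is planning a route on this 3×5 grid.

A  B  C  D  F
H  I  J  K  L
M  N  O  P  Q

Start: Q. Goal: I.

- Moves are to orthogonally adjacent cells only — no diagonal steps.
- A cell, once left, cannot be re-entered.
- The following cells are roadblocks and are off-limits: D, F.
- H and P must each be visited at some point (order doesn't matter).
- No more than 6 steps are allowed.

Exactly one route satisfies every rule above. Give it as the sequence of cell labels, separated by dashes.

The budget equals the shortest possible length, so every move has to be on a shortest route through the required cells.
Route from Q: 4× left (reaching M), up to H, right to I — 6 moves in all.
Check: all required cells visited; 6 ≤ 6 moves.

Q - P - O - N - M - H - I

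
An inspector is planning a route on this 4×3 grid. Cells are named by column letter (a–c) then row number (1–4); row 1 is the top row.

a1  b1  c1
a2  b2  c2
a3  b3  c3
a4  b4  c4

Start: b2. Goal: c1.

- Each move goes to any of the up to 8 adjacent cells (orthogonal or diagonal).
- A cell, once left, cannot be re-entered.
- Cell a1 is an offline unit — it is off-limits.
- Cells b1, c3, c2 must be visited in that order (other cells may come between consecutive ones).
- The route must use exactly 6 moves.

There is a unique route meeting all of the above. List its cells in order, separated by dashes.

The waypoints must appear in the order b1, c3, c2, with no cell reused.
Route from b2: up to b1, down-left to a2, down-right to b3, right to c3, 2× up (reaching c1) — 6 moves in all.
Check: order respected (b1 at step 1, c3 at step 4, c2 at step 5); 6 moves as required.

b2 - b1 - a2 - b3 - c3 - c2 - c1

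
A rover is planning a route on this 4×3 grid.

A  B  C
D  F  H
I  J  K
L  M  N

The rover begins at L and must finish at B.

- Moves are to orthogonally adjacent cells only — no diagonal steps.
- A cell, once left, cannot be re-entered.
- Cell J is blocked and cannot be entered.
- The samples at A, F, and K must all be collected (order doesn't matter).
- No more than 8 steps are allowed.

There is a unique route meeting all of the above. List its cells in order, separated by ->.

L -> M -> N -> K -> H -> F -> D -> A -> B

The 8-move cap with required stops at A, F, K leaves no slack for detours.
Route from L: right 2 to N, up 2 to H, left 2 to D, up 1 to A, right 1 to B — 8 moves in all.
Check: all required cells visited; 8 ≤ 8 moves.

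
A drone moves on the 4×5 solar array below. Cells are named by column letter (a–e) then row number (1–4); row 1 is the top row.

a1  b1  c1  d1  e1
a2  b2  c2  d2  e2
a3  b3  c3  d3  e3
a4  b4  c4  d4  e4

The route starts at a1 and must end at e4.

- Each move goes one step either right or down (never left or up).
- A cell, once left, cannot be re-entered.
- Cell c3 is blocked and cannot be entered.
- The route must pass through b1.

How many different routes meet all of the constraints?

A right/down-only route from a1 to e4 makes exactly 3 down-moves and 4 right-moves in some order.
With no other constraints that would be C(7,3) = 35 routes.
Split at b1 and multiply the segment counts (each segment already excludes blocked cells): a1→b1: 1; b1→e4: 11; product = 11.
That gives 11 routes.

11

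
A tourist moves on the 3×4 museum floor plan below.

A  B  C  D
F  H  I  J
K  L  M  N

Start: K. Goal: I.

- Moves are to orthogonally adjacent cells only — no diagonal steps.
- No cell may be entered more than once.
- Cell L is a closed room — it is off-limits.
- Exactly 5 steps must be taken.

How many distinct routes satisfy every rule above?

Need simple routes of exactly 5 moves from K to I (Manhattan distance 3, so 1 moves are spent on a detour and 1 undoing it).
Enumerating: K F A B H I | K F A B C I | K F H B C I.
That gives 3 routes.

3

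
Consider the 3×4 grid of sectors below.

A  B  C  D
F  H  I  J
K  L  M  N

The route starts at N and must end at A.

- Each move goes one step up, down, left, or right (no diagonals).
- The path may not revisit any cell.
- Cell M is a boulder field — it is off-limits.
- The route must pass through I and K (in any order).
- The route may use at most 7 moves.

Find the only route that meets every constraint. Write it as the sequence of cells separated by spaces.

The budget equals the shortest possible length, so every move has to be on a shortest route through the required cells.
Route from N: up to J, 2× left (reaching H), down to L, left to K, 2× up (reaching A) — 7 moves in all.
Check: all required cells visited; 7 ≤ 7 moves.

N J I H L K F A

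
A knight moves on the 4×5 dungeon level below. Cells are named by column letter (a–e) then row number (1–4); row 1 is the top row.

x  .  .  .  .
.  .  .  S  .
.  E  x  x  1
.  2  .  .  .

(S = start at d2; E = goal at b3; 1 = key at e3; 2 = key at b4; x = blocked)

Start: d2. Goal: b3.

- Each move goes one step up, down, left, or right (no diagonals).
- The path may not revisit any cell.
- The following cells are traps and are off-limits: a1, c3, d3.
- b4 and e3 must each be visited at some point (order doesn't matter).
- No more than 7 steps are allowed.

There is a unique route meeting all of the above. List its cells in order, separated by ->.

The 7-move cap with required stops at b4, e3 leaves no slack for detours.
Route from d2: right 1 to e2, down 2 to e4, left 3 to b4, up 1 to b3 — 7 moves in all.
Check: all required cells visited; 7 ≤ 7 moves.

d2 -> e2 -> e3 -> e4 -> d4 -> c4 -> b4 -> b3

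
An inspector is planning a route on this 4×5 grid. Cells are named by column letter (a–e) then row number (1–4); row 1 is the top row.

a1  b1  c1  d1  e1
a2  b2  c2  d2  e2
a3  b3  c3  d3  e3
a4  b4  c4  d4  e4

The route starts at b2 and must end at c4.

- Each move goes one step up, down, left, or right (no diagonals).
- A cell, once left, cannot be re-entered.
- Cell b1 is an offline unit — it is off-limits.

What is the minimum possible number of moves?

The Manhattan distance from b2 to c4 is |2−4| + |2−3| = 3, so at least 3 moves are needed.
A route of 3 moves achieves this: b2 → b3 → b4 → c4.
Since 3 matches the lower bound, it is optimal.

3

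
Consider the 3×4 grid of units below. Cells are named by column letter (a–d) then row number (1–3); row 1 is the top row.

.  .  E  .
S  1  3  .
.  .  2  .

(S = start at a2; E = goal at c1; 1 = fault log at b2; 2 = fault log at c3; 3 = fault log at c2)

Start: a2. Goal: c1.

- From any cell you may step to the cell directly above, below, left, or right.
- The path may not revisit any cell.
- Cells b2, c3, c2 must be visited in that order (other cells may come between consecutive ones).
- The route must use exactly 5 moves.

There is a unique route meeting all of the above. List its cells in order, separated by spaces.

a2 b2 b3 c3 c2 c1

The waypoints must appear in the order b2, c3, c2, with no cell reused.
Route from a2: right to b2, down to b3, right to c3, 2× up (reaching c1) — 5 moves in all.
Check: order respected (1 at step 1, 2 at step 3, 3 at step 4); 5 moves as required.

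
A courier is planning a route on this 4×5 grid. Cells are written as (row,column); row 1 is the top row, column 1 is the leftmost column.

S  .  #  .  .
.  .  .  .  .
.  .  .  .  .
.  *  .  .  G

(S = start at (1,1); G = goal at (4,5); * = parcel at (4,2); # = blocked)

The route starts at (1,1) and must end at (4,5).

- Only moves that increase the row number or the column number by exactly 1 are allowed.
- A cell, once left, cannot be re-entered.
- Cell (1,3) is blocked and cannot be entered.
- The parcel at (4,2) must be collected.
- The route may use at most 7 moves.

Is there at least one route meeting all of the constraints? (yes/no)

One route that works: (1,1) → (2,1) → (3,1) → (4,1) → (4,2) → (4,3) → (4,4) → (4,5).

yes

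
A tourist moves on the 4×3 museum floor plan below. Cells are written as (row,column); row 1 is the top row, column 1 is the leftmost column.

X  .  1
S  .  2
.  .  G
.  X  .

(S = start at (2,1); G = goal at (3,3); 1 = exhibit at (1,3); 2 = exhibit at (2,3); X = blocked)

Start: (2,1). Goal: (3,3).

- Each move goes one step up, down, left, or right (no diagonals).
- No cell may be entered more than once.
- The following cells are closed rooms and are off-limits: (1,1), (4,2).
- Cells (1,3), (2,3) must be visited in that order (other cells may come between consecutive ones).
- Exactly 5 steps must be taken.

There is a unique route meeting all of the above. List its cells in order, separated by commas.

The waypoints must appear in the order (1,3), (2,3), with no cell reused.
Route from (2,1): right to (2,2), up to (1,2), right to (1,3), 2× down (reaching (3,3)) — 5 moves in all.
Check: order respected (1 at step 3, 2 at step 4); 5 moves as required.

(2,1), (2,2), (1,2), (1,3), (2,3), (3,3)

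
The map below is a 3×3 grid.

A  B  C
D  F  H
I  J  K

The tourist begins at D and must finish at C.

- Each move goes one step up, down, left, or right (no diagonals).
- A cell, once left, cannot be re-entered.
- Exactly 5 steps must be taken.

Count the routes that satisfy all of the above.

5

Need simple routes of exactly 5 moves from D to C (Manhattan distance 3, so 1 moves are spent on a detour and 1 undoing it).
Enumerating: D A B F H C | D I J F B C | D I J F H C | D I J K H C | D F J K H C.
That gives 5 routes.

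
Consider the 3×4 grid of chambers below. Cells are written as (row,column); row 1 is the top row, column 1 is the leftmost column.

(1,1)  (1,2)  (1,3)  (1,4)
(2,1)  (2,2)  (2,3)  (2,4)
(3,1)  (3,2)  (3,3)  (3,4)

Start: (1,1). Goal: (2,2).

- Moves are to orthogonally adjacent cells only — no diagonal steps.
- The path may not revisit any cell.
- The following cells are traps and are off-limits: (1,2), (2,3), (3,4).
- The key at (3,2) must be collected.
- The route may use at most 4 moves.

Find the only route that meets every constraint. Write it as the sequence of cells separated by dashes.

The budget equals the shortest possible length, so every move has to be on a shortest route through the required cells.
Route from (1,1): down 2 to (3,1), right 1 to (3,2), up 1 to (2,2) — 4 moves in all.
Check: all required cells visited; 4 ≤ 4 moves.

(1,1) - (2,1) - (3,1) - (3,2) - (2,2)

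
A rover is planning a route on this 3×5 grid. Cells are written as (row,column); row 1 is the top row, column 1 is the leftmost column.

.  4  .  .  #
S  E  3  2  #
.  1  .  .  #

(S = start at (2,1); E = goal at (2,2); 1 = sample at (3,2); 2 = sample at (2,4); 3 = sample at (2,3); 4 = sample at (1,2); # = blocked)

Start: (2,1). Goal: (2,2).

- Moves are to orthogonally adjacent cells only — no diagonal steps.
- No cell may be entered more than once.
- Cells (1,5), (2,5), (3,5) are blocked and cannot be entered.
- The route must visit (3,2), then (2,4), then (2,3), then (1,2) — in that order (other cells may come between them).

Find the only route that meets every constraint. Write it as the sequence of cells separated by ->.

(2,1) -> (3,1) -> (3,2) -> (3,3) -> (3,4) -> (2,4) -> (2,3) -> (1,3) -> (1,2) -> (2,2)

The waypoints must appear in the order (3,2), (2,4), (2,3), (1,2), with no cell reused.
Route from (2,1): down 1 to (3,1), right 3 to (3,4), up 1 to (2,4), left 1 to (2,3), up 1 to (1,3), left 1 to (1,2), down 1 to (2,2) — 9 moves in all.
Check: order respected (1 at step 2, 2 at step 5, 3 at step 6, 4 at step 8).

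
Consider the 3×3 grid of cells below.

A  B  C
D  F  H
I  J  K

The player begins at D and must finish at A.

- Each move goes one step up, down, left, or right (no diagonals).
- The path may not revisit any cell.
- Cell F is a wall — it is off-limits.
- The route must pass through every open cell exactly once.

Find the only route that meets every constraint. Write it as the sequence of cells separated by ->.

D -> I -> J -> K -> H -> C -> B -> A

Need to visit all 8 open cells exactly once, starting at D and ending at A.
Cell K has only two open neighbours (H and J), so the path must pass straight through it: one of those is the cell it's entered from and the other is where it exits.
Route from D: down 1 to I, right 2 to K, up 2 to C, left 2 to A — 7 moves in all.
Check: all 8 open cells covered.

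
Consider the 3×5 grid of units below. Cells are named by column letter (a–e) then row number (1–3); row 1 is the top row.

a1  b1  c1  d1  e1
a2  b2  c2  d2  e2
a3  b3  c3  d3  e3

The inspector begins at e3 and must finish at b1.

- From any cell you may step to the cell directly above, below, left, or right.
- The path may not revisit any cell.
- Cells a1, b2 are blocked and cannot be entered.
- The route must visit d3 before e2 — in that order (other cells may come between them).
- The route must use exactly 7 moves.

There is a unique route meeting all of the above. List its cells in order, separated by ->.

The waypoints must appear in the order d3, e2, with no cell reused.
Route from e3: left to d3, up to d2, right to e2, up to e1, 3× left (reaching b1) — 7 moves in all.
Check: order respected (d3 at step 1, e2 at step 3); 7 moves as required.

e3 -> d3 -> d2 -> e2 -> e1 -> d1 -> c1 -> b1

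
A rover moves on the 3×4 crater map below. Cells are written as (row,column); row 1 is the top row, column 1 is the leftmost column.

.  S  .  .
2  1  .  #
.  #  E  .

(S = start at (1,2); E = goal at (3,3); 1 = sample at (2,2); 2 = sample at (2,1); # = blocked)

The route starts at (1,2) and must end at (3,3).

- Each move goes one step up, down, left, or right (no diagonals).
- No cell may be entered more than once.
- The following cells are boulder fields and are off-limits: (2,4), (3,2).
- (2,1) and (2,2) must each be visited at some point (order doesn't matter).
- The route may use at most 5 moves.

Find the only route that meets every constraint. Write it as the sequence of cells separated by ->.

(1,2) -> (1,1) -> (2,1) -> (2,2) -> (2,3) -> (3,3)

The budget equals the shortest possible length, so every move has to be on a shortest route through the required cells.
Route from (1,2): left 1 to (1,1), down 1 to (2,1), right 2 to (2,3), down 1 to (3,3) — 5 moves in all.
Check: all required cells visited; 5 ≤ 5 moves.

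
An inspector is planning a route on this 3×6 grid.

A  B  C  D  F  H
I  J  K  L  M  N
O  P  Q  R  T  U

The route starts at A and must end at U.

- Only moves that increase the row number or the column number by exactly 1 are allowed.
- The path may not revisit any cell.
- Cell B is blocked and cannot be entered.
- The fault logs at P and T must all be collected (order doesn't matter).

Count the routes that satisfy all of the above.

A right/down-only route from A to U makes exactly 2 down-moves and 5 right-moves in some order.
With no other constraints that would be C(7,2) = 21 routes.
A monotone route can only reach the required cells in the order P, T, so split there and multiply the segment counts (each segment already excludes blocked cells): A→P: 2; P→T: 1; T→U: 1; product = 2.
That gives 2 routes.

2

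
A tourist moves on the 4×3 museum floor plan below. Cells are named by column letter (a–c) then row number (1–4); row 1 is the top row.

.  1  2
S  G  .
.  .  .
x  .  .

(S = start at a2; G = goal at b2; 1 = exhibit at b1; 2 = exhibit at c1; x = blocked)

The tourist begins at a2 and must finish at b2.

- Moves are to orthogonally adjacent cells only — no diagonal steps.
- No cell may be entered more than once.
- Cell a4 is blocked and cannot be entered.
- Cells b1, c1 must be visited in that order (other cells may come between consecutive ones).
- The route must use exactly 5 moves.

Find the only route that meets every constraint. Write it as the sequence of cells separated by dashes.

The waypoints must appear in the order b1, c1, with no cell reused.
Route from a2: up to a1, 2× right (reaching c1), down to c2, left to b2 — 5 moves in all.
Check: order respected (1 at step 2, 2 at step 3); 5 moves as required.

a2 - a1 - b1 - c1 - c2 - b2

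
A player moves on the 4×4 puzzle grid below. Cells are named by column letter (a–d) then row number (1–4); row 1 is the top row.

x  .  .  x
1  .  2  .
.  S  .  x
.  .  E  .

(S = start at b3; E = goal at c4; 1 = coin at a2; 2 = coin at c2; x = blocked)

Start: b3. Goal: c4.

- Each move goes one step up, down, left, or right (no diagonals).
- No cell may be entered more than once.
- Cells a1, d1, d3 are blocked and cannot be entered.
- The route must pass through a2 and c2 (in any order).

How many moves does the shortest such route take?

6

Any route passes through a2 and c2 in some order between b3 and c4. Summing Manhattan distances along each leg and taking the cheapest ordering (b3 → a2 → c2 → c4) gives a lower bound of 2 + 2 + 2 = 6 moves.
A route of 6 moves achieves this: b3 → a3 → a2 → b2 → c2 → c3 → c4.
Since 6 matches the lower bound, it is optimal.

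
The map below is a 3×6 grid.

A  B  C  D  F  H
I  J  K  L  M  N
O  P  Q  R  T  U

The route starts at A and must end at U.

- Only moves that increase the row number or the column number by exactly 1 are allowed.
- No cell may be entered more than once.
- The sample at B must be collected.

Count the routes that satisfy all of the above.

15

A right/down-only route from A to U makes exactly 2 down-moves and 5 right-moves in some order.
With no other constraints that would be C(7,2) = 21 routes.
Split at B and multiply the segment counts: A→B: 1; B→U: 15; product = 15.
That gives 15 routes.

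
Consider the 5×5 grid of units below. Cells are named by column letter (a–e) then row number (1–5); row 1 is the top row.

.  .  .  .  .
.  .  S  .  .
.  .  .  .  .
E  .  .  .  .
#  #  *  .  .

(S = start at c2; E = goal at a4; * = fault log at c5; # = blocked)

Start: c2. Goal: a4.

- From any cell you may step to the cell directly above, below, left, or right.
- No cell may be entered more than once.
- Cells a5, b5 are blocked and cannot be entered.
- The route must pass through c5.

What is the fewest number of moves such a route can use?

Any route passes through c5 somewhere between c2 and a4. Summing Manhattan distances along the two legs (c2 → c5 → a4) gives a lower bound of 3 + 3 = 6 moves.
The shortest route satisfying every rule uses 8 moves: c2 → c3 → d3 → d4 → d5 → c5 → c4 → b4 → a4.
The no-revisit rule (legs can't share cells) pushes the minimum above the 6-move bound; an exhaustive check rules out every length from 6 to 7, leaving 8 as the minimum.

8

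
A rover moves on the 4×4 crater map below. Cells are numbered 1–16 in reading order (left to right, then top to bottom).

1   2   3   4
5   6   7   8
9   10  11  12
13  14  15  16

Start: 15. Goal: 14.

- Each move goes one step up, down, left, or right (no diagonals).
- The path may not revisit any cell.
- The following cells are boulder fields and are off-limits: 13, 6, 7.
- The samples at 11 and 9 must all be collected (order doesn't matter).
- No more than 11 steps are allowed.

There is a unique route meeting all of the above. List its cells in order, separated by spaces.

The budget equals the shortest possible length, so every move has to be on a shortest route through the required cells.
Route from 15: up 1 to 11, right 1 to 12, up 2 to 4, left 3 to 1, down 2 to 9, right 1 to 10, down 1 to 14 — 11 moves in all.
Check: all required cells visited; 11 ≤ 11 moves.

15 11 12 8 4 3 2 1 5 9 10 14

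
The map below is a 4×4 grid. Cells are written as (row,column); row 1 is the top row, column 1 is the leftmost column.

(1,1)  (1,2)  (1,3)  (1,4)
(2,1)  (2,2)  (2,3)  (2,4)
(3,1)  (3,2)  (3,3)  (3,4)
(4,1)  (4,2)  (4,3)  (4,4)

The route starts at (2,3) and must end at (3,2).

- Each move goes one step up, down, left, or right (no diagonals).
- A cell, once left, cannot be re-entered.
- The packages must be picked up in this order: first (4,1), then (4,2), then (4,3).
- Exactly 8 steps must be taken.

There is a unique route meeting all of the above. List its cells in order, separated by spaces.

(2,3) (2,2) (2,1) (3,1) (4,1) (4,2) (4,3) (3,3) (3,2)

The waypoints must appear in the order (4,1), (4,2), (4,3), with no cell reused.
Route from (2,3): left 2 to (2,1), down 2 to (4,1), right 2 to (4,3), up 1 to (3,3), left 1 to (3,2) — 8 moves in all.
Check: order respected ((4,1) at step 4, (4,2) at step 5, (4,3) at step 6); 8 moves as required.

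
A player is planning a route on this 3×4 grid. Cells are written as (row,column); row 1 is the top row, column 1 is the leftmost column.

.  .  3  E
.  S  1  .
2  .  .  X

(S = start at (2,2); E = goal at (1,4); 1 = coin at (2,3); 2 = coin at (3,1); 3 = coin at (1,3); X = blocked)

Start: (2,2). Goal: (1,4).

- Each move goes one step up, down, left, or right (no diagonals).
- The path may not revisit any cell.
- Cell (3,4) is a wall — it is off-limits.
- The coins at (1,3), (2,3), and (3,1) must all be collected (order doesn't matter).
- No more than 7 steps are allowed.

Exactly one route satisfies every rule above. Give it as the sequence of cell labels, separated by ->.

(2,2) -> (2,1) -> (3,1) -> (3,2) -> (3,3) -> (2,3) -> (1,3) -> (1,4)

The 7-move cap with required stops at (1,3), (2,3), (3,1) leaves no slack for detours.
Route from (2,2): left to (2,1), down to (3,1), 2× right (reaching (3,3)), 2× up (reaching (1,3)), right to (1,4) — 7 moves in all.
Check: all required cells visited; 7 ≤ 7 moves.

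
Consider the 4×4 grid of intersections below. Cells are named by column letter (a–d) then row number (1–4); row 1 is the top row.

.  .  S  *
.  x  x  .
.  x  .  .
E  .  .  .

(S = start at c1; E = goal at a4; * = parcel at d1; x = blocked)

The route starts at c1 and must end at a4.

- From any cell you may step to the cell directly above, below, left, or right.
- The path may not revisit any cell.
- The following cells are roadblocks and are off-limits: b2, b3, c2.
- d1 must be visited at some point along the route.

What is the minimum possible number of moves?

7

Any route passes through d1 somewhere between c1 and a4. Summing Manhattan distances along the two legs (c1 → d1 → a4) gives a lower bound of 1 + 6 = 7 moves.
A route of 7 moves achieves this: c1 → d1 → d2 → d3 → d4 → c4 → b4 → a4.
Since 7 matches the lower bound, it is optimal.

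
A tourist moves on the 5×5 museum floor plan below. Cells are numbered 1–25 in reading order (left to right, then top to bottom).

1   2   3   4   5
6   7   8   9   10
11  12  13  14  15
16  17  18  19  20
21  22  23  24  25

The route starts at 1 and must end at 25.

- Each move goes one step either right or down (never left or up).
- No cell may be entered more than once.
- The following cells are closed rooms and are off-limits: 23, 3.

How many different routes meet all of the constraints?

A right/down-only route from 1 to 25 makes exactly 4 down-moves and 4 right-moves in some order.
With no other constraints that would be C(8,4) = 70 routes.
Subtract routes through each blocked cell (inclusion–exclusion for overlaps): − through 3: 15 − through 23: 15 + through 3&23: 1 → 41.
That gives 41 routes.

41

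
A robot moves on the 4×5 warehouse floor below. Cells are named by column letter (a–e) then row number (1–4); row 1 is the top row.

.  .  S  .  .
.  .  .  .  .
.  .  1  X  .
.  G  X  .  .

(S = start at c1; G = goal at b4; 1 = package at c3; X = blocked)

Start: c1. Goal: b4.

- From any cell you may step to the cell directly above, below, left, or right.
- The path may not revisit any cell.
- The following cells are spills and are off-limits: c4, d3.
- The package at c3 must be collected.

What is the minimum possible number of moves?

Any route passes through c3 somewhere between c1 and b4. Summing Manhattan distances along the two legs (c1 → c3 → b4) gives a lower bound of 2 + 2 = 4 moves.
A route of 4 moves achieves this: c1 → c2 → c3 → b3 → b4.
Since 4 matches the lower bound, it is optimal.

4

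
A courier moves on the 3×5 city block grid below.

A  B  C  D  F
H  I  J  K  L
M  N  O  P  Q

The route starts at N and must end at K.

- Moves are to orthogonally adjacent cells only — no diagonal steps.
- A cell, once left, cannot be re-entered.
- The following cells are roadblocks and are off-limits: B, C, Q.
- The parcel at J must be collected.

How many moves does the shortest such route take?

Any route passes through J somewhere between N and K. Summing Manhattan distances along the two legs (N → J → K) gives a lower bound of 2 + 1 = 3 moves.
A route of 3 moves achieves this: N → I → J → K.
Since 3 matches the lower bound, it is optimal.

3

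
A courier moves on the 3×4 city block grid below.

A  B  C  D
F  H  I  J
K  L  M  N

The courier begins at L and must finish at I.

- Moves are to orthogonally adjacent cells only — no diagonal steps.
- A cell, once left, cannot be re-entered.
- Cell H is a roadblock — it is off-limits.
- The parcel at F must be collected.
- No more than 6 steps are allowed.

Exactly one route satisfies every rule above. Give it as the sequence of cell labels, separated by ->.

L -> K -> F -> A -> B -> C -> I

The 6-move cap with required stops at F leaves no slack for detours.
Route from L: left to K, 2× up (reaching A), 2× right (reaching C), down to I — 6 moves in all.
Check: all required cells visited; 6 ≤ 6 moves.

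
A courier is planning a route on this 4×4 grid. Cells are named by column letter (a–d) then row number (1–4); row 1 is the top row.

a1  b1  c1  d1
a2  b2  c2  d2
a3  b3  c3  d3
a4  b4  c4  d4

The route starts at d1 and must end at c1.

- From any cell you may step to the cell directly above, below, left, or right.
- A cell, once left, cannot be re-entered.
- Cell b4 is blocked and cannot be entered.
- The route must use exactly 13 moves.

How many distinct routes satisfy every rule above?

Need simple routes of exactly 13 moves from d1 to c1 (Manhattan distance 1, so 6 moves are spent on a detour and 6 undoing it).
Enumerating: d1 d2 d3 d4 c4 c3 c2 b2 b3 a3 a2 a1 b1 c1 | d1 d2 d3 d4 c4 c3 b3 a3 a2 a1 b1 b2 c2 c1.
That gives 2 routes.

2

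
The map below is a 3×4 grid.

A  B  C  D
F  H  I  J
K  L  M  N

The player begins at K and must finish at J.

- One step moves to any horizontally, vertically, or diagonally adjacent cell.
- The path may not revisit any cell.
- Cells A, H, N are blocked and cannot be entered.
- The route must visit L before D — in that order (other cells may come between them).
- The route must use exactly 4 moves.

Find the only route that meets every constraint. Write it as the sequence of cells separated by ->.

K -> L -> I -> D -> J

The waypoints must appear in the order L, D, with no cell reused.
Route from K: right to L, 2× up-right (reaching D), down to J — 4 moves in all.
Check: order respected (L at step 1, D at step 3); 4 moves as required.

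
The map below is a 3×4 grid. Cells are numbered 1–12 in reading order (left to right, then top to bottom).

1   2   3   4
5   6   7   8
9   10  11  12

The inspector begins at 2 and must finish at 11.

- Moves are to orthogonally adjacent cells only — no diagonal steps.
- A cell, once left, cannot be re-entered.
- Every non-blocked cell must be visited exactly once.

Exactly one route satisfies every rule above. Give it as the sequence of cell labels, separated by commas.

2, 1, 5, 9, 10, 6, 7, 3, 4, 8, 12, 11

Need to visit all 12 open cells exactly once, starting at 2 and ending at 11.
Cell 4 has only two open neighbours (8 and 3), so the path must pass straight through it: one of those is the cell it's entered from and the other is where it exits.
Route from 2: left to 1, 2× down (reaching 9), right to 10, up to 6, right to 7, up to 3, right to 4, 2× down (reaching 12), left to 11 — 11 moves in all.
Check: all 12 open cells covered.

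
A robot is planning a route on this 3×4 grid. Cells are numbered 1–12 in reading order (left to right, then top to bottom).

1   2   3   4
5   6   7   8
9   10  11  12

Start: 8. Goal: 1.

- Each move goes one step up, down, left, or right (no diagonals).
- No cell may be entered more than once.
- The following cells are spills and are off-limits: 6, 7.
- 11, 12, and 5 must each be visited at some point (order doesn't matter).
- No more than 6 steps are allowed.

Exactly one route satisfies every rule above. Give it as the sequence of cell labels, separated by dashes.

Any route must reach 11, 12, and 5 and still end at 1 within 6 moves, so the order of the required stops is forced.
Route from 8: down to 12, 3× left (reaching 9), 2× up (reaching 1) — 6 moves in all.
Check: all required cells visited; 6 ≤ 6 moves.

8 - 12 - 11 - 10 - 9 - 5 - 1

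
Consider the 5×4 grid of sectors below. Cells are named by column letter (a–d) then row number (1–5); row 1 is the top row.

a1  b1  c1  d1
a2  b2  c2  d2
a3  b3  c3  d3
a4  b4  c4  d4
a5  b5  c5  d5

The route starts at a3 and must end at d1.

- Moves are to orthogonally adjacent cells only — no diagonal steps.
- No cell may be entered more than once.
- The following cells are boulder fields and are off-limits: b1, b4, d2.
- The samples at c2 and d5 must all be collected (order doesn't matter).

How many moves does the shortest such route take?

11

Any route passes through c2 and d5 in some order between a3 and d1. Summing Manhattan distances along each leg and taking the cheapest ordering (a3 → d5 → c2 → d1) gives a lower bound of 5 + 4 + 2 = 11 moves.
A route of 11 moves achieves this: a3 → a4 → a5 → b5 → c5 → d5 → d4 → d3 → c3 → c2 → c1 → d1.
Since 11 matches the lower bound, it is optimal.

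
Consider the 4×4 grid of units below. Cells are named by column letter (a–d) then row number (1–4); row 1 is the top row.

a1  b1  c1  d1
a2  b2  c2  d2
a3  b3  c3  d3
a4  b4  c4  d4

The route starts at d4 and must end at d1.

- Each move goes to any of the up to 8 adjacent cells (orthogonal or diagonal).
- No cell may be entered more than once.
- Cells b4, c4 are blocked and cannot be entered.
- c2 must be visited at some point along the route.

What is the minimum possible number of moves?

3

Any route passes through c2 somewhere between d4 and d1. Summing Chebyshev distances along the two legs (d4 → c2 → d1) gives a lower bound of 2 + 1 = 3 moves.
A route of 3 moves achieves this: d4 → c3 → c2 → d1.
Since 3 matches the lower bound, it is optimal.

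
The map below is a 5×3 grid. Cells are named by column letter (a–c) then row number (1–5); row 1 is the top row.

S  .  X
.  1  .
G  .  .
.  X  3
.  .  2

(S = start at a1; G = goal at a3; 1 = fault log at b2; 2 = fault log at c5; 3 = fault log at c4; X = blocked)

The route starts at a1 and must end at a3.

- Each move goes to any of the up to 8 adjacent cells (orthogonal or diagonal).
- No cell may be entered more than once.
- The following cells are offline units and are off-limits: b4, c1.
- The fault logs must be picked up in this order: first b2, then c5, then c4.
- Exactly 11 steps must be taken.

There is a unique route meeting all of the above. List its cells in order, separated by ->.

The waypoints must appear in the order b2, c5, c4, with no cell reused.
Route from a1: down-right 1 to b2, down 1 to b3, down-left 1 to a4, down-right 1 to b5, right 1 to c5, up 3 to c2, up-left 1 to b1, down-left 1 to a2, down 1 to a3 — 11 moves in all.
Check: order respected (1 at step 1, 2 at step 5, 3 at step 6); 11 moves as required.

a1 -> b2 -> b3 -> a4 -> b5 -> c5 -> c4 -> c3 -> c2 -> b1 -> a2 -> a3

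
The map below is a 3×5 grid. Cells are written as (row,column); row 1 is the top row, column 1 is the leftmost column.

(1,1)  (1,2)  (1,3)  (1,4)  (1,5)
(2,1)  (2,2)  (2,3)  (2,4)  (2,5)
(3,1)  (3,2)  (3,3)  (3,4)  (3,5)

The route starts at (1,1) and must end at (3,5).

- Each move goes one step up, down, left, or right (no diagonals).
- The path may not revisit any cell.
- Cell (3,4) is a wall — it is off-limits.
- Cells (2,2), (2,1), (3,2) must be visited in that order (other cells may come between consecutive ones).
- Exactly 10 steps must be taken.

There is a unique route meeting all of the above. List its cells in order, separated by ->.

(1,1) -> (1,2) -> (2,2) -> (2,1) -> (3,1) -> (3,2) -> (3,3) -> (2,3) -> (2,4) -> (2,5) -> (3,5)

The waypoints must appear in the order (2,2), (2,1), (3,2), with no cell reused.
Route from (1,1): right to (1,2), down to (2,2), left to (2,1), down to (3,1), 2× right (reaching (3,3)), up to (2,3), 2× right (reaching (2,5)), down to (3,5) — 10 moves in all.
Check: order respected ((2,2) at step 2, (2,1) at step 3, (3,2) at step 5); 10 moves as required.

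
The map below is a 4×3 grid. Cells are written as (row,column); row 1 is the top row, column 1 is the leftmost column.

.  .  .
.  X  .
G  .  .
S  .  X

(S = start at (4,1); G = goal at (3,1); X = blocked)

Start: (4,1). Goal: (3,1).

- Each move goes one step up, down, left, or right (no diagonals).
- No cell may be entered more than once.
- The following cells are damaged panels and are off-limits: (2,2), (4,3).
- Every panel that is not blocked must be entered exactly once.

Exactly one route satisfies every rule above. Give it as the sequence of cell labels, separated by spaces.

(4,1) (4,2) (3,2) (3,3) (2,3) (1,3) (1,2) (1,1) (2,1) (3,1)

Need to visit all 10 open cells exactly once, starting at (4,1) and ending at (3,1).
Cell (3,3) has only two open neighbours ((2,3) and (3,2)), so the path must pass straight through it: one of those is the cell it's entered from and the other is where it exits.
Route from (4,1): right to (4,2), up to (3,2), right to (3,3), 2× up (reaching (1,3)), 2× left (reaching (1,1)), 2× down (reaching (3,1)) — 9 moves in all.
Check: all 10 open cells covered.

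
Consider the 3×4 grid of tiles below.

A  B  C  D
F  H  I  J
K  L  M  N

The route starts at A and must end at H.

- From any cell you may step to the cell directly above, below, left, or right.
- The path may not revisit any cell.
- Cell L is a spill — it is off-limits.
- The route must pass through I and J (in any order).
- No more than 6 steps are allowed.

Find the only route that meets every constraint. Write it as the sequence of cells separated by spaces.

Any route must reach I and J and still end at H within 6 moves, so the order of the required stops is forced.
Route from A: 3× right (reaching D), down to J, 2× left (reaching H) — 6 moves in all.
Check: all required cells visited; 6 ≤ 6 moves.

A B C D J I H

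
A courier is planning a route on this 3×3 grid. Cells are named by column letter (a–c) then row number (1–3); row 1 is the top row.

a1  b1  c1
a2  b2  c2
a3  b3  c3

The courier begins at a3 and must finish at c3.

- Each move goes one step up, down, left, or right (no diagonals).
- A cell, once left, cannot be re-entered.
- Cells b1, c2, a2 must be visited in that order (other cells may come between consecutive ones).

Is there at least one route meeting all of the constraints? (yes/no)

Ignoring the required order, 5 revisit-free routes from a3 to c3 pass through all of b1, c2, and a2; the waypoint orders that occur are a2 → b1 → c2 (5) — never b1 → c2 → a2.

no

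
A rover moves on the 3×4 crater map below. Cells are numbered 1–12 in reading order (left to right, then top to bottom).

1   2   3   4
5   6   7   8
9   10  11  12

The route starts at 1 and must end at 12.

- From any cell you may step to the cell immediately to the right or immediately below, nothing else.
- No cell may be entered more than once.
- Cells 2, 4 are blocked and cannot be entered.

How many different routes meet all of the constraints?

4

A right/down-only route from 1 to 12 makes exactly 2 down-moves and 3 right-moves in some order.
With no other constraints that would be C(5,2) = 10 routes.
Subtract routes through each blocked cell (inclusion–exclusion for overlaps): − through 2: 6 − through 4: 1 + through 2&4: 1 → 4.
That gives 4 routes.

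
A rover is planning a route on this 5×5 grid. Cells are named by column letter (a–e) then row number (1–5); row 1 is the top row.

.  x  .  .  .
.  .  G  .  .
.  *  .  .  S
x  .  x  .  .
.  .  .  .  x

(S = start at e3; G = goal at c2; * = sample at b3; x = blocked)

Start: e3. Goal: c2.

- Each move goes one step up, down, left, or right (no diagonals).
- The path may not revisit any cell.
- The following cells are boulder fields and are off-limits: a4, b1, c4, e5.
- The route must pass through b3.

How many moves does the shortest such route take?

Any route passes through b3 somewhere between e3 and c2. Summing Manhattan distances along the two legs (e3 → b3 → c2) gives a lower bound of 3 + 2 = 5 moves.
A route of 5 moves achieves this: e3 → d3 → c3 → b3 → b2 → c2.
Since 5 matches the lower bound, it is optimal.

5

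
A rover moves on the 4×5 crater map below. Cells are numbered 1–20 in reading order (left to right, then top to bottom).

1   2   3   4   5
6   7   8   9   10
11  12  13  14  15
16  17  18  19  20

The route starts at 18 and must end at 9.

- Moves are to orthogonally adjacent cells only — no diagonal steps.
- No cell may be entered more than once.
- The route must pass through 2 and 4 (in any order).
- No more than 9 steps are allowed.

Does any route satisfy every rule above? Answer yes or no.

yes

One route that works: 18 → 13 → 8 → 7 → 2 → 3 → 4 → 9.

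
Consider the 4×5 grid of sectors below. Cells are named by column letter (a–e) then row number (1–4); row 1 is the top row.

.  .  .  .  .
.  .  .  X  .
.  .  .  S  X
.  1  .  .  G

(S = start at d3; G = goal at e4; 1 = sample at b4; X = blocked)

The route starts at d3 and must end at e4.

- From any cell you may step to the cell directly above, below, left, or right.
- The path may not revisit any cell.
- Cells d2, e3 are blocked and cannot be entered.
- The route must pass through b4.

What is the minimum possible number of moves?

Any route passes through b4 somewhere between d3 and e4. Summing Manhattan distances along the two legs (d3 → b4 → e4) gives a lower bound of 3 + 3 = 6 moves.
A route of 6 moves achieves this: d3 → c3 → b3 → b4 → c4 → d4 → e4.
Since 6 matches the lower bound, it is optimal.

6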